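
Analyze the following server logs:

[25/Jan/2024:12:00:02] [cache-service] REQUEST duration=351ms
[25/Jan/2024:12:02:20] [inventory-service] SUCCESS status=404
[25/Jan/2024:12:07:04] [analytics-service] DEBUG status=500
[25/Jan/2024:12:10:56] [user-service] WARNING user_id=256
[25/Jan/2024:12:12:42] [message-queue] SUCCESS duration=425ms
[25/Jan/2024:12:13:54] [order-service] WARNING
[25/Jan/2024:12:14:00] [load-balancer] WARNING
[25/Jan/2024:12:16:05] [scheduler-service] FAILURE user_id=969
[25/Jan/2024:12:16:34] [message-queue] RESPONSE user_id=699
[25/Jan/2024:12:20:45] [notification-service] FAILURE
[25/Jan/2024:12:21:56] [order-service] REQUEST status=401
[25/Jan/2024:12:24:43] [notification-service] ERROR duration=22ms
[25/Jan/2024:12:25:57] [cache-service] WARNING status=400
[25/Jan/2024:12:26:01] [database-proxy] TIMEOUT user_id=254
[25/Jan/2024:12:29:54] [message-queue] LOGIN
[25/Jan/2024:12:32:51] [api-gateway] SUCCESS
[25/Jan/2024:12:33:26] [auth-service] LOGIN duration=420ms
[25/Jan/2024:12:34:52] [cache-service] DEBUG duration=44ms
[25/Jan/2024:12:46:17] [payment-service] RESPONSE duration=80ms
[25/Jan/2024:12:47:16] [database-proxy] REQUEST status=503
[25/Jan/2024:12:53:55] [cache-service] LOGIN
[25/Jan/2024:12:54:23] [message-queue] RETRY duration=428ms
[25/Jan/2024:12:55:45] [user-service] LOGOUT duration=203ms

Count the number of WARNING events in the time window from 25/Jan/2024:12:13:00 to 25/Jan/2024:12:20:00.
2

To count events in the time window:

1. Window boundaries: 25/Jan/2024:12:13:00 to 25/Jan/2024:12:20:00
2. Filter for WARNING events within this window
3. Count matching events: 2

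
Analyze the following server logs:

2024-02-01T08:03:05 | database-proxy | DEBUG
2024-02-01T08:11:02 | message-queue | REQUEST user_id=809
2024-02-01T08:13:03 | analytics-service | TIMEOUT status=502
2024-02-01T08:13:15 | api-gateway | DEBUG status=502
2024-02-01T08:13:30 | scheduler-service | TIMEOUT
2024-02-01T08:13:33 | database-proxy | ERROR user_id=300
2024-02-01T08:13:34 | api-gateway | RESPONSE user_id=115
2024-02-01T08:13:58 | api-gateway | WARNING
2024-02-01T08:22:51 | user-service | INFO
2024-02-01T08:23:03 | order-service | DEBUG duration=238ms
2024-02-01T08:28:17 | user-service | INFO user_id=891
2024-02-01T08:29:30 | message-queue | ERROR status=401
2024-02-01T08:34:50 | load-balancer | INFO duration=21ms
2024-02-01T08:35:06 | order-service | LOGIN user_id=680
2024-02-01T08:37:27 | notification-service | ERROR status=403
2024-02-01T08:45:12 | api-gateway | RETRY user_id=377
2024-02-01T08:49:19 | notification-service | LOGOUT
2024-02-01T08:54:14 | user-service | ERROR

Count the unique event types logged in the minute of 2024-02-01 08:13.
5

To count unique event types:

1. Filter events in the minute starting at 2024-02-01 08:13
2. Extract event types from matching entries
3. Count unique types: 5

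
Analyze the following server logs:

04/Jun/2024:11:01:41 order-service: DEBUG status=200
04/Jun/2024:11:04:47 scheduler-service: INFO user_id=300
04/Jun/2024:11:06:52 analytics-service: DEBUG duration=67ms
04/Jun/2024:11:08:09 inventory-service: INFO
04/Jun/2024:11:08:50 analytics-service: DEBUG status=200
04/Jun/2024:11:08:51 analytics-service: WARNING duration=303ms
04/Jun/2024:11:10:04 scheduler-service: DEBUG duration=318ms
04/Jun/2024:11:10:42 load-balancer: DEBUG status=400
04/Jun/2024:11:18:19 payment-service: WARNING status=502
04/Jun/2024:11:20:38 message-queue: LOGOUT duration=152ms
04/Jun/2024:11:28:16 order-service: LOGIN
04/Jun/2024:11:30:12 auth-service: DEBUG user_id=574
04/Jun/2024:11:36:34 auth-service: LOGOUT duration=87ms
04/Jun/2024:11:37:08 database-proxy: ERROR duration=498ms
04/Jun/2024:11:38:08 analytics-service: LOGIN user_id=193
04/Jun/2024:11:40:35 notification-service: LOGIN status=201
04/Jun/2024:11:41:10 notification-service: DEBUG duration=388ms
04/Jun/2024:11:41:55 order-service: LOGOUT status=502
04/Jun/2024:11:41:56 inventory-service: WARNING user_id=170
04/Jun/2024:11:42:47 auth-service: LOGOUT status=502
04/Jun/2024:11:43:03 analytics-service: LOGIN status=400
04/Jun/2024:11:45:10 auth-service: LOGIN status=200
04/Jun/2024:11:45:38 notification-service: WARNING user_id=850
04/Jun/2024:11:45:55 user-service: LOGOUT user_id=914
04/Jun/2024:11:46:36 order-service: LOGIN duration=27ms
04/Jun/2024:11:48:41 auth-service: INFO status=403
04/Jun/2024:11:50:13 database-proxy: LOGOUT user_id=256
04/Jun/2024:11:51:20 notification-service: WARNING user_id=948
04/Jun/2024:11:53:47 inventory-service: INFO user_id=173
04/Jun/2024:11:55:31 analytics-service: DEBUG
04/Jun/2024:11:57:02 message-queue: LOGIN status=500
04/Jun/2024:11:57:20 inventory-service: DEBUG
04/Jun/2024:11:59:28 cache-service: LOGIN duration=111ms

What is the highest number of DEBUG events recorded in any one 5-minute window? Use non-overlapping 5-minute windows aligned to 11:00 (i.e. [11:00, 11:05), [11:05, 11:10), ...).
2

To find the burst window:

1. Divide the log period into non-overlapping 5-minute windows starting at 11:00
2. Count DEBUG events in each window
3. Find the window with maximum count
4. Maximum events in a window: 2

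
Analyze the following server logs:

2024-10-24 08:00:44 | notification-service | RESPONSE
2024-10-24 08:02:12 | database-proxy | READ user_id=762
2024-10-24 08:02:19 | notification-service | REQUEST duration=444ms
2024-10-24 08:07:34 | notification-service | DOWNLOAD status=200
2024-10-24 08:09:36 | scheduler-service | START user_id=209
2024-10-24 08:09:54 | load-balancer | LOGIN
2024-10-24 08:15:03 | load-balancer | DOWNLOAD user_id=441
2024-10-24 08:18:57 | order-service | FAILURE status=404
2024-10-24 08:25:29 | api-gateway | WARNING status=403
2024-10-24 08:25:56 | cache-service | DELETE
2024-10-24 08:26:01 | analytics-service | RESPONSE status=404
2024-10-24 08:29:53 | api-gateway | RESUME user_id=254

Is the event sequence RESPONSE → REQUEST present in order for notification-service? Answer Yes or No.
Yes

To verify sequence order:

1. Find all events in sequence RESPONSE → REQUEST for notification-service
2. Extract their timestamps
3. Check if timestamps are in ascending order
4. Result: Yes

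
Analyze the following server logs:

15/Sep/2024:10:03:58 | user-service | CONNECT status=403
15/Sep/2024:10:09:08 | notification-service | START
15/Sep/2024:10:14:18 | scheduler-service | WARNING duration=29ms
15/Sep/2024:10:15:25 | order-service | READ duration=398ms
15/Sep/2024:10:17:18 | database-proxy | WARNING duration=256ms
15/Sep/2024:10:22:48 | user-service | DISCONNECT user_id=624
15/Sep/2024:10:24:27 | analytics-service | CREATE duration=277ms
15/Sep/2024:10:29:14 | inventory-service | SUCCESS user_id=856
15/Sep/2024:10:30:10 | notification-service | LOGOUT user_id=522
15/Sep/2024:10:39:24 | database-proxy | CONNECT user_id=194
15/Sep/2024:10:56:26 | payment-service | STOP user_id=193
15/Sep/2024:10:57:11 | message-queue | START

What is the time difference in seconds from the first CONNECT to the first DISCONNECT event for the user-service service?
1130

To find the time between events:

1. Locate the first CONNECT event for user-service: 15/Sep/2024:10:03:58
2. Locate the first DISCONNECT event for user-service: 15/Sep/2024:10:22:48
3. Calculate the difference: 15/Sep/2024:10:22:48 - 15/Sep/2024:10:03:58 = 1130 seconds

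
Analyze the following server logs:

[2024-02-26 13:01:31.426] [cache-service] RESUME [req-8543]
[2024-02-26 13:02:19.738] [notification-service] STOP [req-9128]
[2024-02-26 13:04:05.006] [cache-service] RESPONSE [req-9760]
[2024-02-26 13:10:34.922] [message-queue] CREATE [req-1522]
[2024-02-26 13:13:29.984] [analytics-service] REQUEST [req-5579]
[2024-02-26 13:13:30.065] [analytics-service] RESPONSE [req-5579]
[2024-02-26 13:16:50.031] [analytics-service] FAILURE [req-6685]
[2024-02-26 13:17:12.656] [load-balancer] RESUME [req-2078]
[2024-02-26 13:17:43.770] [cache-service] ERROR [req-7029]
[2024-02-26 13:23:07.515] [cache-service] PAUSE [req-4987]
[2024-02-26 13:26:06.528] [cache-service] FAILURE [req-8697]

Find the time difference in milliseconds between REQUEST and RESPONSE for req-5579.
81

To calculate latency:

1. Find REQUEST with id req-5579: 2024-02-26 13:13:29.984
2. Find RESPONSE with id req-5579: 2024-02-26 13:13:30.065
3. Latency: 2024-02-26 13:13:30.065 - 2024-02-26 13:13:29.984 = 81ms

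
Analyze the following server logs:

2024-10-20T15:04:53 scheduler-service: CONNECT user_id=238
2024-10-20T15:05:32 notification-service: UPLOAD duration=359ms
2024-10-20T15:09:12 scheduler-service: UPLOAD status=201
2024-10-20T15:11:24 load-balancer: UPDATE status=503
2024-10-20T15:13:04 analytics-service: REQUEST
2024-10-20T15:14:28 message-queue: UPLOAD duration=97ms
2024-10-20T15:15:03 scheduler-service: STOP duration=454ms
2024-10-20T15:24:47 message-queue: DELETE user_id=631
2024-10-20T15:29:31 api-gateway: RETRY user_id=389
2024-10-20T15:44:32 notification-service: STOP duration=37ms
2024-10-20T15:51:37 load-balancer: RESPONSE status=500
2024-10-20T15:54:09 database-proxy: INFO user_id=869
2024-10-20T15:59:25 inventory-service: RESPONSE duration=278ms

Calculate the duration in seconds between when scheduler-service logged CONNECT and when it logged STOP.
610

To find the time between events:

1. Locate the first CONNECT event for scheduler-service: 2024-10-20T15:04:53
2. Locate the first STOP event for scheduler-service: 2024-10-20T15:15:03
3. Calculate the difference: 2024-10-20T15:15:03 - 2024-10-20T15:04:53 = 610 seconds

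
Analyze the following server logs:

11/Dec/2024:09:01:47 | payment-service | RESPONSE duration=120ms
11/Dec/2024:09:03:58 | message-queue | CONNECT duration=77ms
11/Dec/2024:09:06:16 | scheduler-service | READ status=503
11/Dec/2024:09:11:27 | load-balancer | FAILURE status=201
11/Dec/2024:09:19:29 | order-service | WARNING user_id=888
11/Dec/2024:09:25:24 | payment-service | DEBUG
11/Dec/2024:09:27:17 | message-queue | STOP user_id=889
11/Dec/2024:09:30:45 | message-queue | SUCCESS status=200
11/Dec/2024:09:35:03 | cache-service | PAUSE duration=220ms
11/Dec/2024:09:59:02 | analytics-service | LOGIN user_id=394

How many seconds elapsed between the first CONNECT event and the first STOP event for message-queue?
1399

To find the time between events:

1. Locate the first CONNECT event for message-queue: 11/Dec/2024:09:03:58
2. Locate the first STOP event for message-queue: 11/Dec/2024:09:27:17
3. Calculate the difference: 11/Dec/2024:09:27:17 - 11/Dec/2024:09:03:58 = 1399 seconds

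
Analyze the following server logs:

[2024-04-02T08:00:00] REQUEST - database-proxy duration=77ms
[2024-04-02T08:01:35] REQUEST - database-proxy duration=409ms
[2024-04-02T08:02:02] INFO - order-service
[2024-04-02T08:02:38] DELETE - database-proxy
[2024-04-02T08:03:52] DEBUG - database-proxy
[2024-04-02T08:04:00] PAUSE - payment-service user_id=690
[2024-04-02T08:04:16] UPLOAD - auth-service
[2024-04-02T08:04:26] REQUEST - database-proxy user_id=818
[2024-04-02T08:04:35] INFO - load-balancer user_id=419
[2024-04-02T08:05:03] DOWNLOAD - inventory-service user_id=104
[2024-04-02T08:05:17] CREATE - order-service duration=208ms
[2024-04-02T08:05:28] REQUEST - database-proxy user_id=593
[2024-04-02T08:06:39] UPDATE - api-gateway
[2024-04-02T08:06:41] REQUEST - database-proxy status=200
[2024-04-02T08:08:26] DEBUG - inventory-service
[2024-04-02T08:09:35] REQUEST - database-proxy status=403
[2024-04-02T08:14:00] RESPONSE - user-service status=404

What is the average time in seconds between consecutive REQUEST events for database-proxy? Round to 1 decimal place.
115.0

To calculate average interval:

1. Find all REQUEST events for database-proxy in order
2. Calculate time gaps between consecutive events
3. Compute mean of gaps: 575 / 5 = 115.0 seconds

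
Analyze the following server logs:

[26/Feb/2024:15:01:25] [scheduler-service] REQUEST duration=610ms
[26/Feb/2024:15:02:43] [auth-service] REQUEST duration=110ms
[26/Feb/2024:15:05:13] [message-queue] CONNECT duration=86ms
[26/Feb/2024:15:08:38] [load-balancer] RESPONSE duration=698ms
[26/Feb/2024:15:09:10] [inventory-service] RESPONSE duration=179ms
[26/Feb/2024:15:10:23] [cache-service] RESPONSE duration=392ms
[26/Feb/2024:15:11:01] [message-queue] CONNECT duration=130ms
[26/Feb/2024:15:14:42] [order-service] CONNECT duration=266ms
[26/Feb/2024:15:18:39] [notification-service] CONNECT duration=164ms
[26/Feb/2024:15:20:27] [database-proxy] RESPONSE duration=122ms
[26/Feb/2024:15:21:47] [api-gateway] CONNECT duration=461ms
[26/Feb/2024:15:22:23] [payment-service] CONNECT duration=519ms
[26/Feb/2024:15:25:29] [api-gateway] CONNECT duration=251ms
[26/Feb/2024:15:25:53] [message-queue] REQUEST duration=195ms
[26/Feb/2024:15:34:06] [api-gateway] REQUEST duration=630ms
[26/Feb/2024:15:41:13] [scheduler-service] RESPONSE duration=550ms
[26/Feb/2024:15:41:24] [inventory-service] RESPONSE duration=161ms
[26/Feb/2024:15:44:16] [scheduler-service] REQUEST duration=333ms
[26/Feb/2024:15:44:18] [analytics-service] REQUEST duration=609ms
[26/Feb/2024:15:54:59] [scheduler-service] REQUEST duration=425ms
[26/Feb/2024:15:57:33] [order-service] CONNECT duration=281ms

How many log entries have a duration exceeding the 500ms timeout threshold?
6

To count timeouts:

1. Threshold: 500ms
2. Extract duration from each log entry
3. Count entries where duration > 500
4. Timeout count: 6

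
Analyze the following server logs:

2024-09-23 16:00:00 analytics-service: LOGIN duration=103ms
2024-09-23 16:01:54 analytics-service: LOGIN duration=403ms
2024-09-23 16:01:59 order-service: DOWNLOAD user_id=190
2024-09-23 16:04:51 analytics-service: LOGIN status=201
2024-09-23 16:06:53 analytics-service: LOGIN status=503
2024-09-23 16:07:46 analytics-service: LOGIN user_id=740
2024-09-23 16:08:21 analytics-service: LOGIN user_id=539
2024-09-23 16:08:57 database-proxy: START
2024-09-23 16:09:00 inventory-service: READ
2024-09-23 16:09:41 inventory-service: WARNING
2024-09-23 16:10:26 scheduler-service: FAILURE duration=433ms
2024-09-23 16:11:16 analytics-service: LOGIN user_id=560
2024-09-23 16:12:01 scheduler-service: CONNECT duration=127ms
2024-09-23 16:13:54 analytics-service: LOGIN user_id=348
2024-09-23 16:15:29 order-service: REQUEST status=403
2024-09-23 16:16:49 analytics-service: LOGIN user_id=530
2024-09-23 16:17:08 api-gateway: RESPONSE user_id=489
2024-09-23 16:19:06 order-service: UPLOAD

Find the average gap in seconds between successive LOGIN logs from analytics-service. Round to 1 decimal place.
126.1

To calculate average interval:

1. Find all LOGIN events for analytics-service in order
2. Calculate time gaps between consecutive events
3. Compute mean of gaps: 1009 / 8 = 126.1 seconds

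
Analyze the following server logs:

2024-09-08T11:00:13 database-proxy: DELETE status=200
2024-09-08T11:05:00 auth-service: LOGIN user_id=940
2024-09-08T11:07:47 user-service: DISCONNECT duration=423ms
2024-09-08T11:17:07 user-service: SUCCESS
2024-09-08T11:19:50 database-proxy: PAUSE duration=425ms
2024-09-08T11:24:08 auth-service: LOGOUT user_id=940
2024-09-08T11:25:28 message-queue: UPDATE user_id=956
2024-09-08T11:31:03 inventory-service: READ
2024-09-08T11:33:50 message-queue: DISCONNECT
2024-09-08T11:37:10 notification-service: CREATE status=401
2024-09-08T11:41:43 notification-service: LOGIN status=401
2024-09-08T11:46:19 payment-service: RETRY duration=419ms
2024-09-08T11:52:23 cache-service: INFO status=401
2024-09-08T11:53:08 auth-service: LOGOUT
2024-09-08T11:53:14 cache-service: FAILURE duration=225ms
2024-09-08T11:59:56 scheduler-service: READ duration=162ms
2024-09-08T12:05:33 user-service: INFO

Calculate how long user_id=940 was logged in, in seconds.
1148

To calculate session duration:

1. Find LOGIN event for user_id=940: 2024-09-08T11:05:00
2. Find LOGOUT event for user_id=940: 2024-09-08T11:24:08
3. Session duration: 2024-09-08T11:24:08 - 2024-09-08T11:05:00 = 1148 seconds (19 minutes)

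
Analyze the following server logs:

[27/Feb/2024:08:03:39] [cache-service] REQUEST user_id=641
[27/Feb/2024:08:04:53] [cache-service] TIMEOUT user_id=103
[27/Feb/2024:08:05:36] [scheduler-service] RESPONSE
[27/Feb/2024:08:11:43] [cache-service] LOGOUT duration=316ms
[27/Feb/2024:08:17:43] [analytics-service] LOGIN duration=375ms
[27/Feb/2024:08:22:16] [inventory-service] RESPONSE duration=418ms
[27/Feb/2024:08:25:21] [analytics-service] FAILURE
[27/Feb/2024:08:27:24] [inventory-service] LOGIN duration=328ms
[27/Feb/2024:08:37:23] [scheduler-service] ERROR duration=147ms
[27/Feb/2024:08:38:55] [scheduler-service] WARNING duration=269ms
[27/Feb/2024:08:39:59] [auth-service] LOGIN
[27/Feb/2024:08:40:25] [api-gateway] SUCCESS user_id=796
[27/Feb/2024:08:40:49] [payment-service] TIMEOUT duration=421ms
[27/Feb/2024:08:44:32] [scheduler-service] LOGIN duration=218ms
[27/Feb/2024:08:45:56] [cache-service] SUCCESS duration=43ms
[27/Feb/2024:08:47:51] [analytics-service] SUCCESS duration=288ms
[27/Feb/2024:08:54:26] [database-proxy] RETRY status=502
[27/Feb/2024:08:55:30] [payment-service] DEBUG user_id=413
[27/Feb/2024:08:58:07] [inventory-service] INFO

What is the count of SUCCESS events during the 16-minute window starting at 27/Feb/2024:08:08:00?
0

To count events in the time window:

1. Window boundaries: 27/Feb/2024:08:08:00 to 27/Feb/2024:08:24:00
2. Filter for SUCCESS events within this window
3. Count matching events: 0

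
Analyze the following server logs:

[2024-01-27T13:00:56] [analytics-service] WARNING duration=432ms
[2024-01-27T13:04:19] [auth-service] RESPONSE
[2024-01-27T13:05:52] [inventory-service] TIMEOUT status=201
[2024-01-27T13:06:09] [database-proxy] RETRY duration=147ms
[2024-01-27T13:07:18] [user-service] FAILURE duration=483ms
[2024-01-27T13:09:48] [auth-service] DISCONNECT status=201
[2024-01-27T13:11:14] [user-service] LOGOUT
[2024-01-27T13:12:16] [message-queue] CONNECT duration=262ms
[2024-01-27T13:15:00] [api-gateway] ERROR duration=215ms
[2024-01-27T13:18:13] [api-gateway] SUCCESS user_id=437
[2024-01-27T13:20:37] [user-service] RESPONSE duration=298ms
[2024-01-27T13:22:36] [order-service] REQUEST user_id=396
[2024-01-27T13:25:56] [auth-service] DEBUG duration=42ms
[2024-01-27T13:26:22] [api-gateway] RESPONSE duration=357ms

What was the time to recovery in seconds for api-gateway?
193

To calculate recovery time:

1. Find ERROR event for api-gateway: 2024-01-27T13:15:00
2. Find next SUCCESS event for api-gateway: 2024-01-27T13:18:13
3. Recovery time: 2024-01-27T13:18:13 - 2024-01-27T13:15:00 = 193 seconds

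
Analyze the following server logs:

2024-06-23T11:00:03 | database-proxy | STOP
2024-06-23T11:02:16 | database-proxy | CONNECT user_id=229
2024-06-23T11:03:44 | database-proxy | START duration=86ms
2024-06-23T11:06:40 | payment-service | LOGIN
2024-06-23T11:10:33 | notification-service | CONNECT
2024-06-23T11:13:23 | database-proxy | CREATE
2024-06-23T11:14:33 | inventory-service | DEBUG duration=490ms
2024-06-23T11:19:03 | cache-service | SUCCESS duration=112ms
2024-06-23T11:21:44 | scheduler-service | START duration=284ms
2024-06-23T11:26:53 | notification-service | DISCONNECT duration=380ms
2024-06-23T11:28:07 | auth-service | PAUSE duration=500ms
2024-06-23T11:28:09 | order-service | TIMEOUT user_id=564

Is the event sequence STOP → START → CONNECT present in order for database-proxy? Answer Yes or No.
No

To verify sequence order:

1. Find all events in sequence STOP → START → CONNECT for database-proxy
2. Extract their timestamps
3. Check if timestamps are in ascending order
4. Result: No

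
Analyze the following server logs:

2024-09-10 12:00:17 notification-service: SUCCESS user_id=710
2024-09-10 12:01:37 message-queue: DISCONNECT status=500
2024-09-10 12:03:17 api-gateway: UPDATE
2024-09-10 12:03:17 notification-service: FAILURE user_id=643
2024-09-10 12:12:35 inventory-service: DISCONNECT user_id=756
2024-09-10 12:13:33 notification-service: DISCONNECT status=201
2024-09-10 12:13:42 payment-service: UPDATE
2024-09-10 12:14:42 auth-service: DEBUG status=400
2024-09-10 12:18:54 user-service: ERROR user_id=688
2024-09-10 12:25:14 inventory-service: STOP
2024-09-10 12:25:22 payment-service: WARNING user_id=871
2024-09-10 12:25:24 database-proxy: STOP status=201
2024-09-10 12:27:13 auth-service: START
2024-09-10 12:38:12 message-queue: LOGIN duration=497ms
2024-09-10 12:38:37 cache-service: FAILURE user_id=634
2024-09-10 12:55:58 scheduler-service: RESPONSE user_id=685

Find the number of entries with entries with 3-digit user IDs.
7

To find matching entries:

1. Pattern to match: entries with 3-digit user IDs
2. Scan each log entry for the pattern
3. Count matches: 7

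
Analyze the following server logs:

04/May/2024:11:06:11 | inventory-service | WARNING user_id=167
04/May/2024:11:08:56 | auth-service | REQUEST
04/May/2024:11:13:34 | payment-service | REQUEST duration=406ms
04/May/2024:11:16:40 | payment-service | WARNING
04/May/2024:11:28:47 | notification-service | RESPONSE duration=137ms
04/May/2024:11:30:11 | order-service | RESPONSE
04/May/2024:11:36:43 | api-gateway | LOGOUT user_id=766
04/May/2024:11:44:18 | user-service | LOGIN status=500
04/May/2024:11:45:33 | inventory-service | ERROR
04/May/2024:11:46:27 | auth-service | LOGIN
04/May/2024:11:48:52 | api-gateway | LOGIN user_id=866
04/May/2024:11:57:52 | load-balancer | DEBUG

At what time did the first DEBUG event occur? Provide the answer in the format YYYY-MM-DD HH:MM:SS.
2024-05-04 11:57:52

To find the first event:

1. Filter for all DEBUG events
2. Sort by timestamp
3. Select the first one
4. Timestamp: 2024-05-04 11:57:52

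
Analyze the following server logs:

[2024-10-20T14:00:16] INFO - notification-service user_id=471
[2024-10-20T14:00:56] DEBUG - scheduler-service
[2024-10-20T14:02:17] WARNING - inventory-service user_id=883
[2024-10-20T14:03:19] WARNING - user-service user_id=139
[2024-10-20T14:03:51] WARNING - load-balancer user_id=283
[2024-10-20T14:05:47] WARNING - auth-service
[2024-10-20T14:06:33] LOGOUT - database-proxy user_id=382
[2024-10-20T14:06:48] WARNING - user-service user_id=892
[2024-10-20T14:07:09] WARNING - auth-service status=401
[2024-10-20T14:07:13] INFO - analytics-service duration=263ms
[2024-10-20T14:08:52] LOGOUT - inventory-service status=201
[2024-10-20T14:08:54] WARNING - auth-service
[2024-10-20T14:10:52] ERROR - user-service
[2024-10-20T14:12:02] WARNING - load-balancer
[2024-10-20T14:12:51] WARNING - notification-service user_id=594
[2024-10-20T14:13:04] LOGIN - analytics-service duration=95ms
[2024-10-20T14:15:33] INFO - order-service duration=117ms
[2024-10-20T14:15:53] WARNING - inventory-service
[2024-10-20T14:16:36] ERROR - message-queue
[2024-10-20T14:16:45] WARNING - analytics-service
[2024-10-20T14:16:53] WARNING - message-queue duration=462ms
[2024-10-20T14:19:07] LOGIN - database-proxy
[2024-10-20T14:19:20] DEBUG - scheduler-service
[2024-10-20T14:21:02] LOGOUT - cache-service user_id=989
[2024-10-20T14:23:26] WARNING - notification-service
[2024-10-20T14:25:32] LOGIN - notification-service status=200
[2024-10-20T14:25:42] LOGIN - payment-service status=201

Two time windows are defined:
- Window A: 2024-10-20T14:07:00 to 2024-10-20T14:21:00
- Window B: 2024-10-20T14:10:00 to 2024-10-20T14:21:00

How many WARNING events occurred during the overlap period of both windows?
5

To find overlap events:

1. Window A: 2024-10-20T14:07:00 to 2024-10-20T14:21:00
2. Window B: 2024-10-20T14:10:00 to 2024-10-20T14:21:00
3. Overlap period: 2024-10-20T14:10:00 to 2024-10-20T14:21:00
4. Count WARNING events in overlap: 5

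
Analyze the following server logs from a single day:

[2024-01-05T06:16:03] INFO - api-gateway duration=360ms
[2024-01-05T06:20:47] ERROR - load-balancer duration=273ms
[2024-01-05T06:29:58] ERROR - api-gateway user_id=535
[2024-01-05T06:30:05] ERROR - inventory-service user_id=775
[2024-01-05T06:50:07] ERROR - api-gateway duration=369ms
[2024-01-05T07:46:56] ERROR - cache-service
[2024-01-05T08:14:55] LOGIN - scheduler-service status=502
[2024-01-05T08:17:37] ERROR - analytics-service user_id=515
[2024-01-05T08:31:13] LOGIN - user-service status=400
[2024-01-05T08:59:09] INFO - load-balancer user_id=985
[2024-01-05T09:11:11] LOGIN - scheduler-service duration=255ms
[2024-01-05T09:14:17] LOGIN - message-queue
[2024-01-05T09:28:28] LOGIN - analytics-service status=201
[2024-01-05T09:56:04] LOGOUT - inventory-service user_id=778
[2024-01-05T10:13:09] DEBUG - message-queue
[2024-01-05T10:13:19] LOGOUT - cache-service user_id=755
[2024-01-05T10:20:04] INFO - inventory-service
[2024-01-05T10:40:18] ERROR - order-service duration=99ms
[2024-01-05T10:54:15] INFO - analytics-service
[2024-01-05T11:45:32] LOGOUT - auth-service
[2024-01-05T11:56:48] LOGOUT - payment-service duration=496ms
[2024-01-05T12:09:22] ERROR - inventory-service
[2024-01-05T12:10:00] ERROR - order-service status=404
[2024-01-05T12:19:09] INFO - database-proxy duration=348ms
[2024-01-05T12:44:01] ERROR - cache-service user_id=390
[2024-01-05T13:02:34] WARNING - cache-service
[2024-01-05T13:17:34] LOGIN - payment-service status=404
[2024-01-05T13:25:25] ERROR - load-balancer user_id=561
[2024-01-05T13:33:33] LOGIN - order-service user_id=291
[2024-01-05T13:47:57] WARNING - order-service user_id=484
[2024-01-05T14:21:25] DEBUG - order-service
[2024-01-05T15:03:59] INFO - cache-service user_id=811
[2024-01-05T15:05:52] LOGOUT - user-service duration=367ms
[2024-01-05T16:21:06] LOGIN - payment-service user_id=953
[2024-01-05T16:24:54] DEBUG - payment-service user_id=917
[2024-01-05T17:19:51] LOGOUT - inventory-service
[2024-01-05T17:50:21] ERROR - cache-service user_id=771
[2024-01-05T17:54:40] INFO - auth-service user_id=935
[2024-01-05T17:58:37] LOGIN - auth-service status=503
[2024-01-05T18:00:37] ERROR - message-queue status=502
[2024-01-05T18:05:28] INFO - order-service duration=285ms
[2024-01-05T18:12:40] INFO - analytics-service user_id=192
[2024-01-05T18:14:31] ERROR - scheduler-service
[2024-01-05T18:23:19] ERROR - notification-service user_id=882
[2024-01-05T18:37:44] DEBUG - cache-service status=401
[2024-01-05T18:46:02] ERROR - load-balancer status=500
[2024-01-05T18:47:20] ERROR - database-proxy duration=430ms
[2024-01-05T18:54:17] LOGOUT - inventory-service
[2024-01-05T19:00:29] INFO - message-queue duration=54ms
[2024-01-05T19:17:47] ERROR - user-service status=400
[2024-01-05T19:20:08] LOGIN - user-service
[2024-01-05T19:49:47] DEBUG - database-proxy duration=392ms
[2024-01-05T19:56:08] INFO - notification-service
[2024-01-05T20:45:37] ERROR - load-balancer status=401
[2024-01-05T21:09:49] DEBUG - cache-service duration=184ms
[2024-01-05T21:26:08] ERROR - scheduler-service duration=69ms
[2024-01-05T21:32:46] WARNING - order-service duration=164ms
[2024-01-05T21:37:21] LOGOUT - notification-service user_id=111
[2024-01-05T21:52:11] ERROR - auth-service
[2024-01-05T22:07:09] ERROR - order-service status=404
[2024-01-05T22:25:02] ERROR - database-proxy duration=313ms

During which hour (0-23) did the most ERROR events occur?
18

To find the peak hour:

1. Group all ERROR events by hour
2. Count events in each hour
3. Find hour with maximum count
4. Peak hour: 18 (with 5 events)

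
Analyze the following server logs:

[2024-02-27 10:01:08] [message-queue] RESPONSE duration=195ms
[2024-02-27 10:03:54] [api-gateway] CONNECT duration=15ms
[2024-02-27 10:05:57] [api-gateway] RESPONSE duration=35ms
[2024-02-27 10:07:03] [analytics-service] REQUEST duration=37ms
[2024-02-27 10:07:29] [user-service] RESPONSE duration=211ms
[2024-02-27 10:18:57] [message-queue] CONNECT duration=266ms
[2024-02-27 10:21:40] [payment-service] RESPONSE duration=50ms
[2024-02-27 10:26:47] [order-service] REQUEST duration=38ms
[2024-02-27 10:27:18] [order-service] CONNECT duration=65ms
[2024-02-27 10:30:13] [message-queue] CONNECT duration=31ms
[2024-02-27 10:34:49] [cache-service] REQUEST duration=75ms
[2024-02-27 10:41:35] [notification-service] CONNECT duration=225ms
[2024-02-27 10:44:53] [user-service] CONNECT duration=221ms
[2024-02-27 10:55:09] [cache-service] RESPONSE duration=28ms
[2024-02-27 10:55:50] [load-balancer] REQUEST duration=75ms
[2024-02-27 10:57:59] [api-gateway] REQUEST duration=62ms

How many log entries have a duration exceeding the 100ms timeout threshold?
5

To count timeouts:

1. Threshold: 100ms
2. Extract duration from each log entry
3. Count entries where duration > 100
4. Timeout count: 5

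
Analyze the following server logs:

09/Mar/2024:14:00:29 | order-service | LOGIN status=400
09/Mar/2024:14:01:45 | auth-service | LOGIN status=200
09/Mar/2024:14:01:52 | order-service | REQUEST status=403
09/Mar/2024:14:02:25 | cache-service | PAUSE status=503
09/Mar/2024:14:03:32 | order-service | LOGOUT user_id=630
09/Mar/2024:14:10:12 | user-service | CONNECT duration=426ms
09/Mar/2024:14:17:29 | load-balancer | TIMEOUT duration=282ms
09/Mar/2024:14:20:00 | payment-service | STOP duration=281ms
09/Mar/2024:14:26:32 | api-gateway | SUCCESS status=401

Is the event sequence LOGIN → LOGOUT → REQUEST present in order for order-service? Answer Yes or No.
No

To verify sequence order:

1. Find all events in sequence LOGIN → LOGOUT → REQUEST for order-service
2. Extract their timestamps
3. Check if timestamps are in ascending order
4. Result: No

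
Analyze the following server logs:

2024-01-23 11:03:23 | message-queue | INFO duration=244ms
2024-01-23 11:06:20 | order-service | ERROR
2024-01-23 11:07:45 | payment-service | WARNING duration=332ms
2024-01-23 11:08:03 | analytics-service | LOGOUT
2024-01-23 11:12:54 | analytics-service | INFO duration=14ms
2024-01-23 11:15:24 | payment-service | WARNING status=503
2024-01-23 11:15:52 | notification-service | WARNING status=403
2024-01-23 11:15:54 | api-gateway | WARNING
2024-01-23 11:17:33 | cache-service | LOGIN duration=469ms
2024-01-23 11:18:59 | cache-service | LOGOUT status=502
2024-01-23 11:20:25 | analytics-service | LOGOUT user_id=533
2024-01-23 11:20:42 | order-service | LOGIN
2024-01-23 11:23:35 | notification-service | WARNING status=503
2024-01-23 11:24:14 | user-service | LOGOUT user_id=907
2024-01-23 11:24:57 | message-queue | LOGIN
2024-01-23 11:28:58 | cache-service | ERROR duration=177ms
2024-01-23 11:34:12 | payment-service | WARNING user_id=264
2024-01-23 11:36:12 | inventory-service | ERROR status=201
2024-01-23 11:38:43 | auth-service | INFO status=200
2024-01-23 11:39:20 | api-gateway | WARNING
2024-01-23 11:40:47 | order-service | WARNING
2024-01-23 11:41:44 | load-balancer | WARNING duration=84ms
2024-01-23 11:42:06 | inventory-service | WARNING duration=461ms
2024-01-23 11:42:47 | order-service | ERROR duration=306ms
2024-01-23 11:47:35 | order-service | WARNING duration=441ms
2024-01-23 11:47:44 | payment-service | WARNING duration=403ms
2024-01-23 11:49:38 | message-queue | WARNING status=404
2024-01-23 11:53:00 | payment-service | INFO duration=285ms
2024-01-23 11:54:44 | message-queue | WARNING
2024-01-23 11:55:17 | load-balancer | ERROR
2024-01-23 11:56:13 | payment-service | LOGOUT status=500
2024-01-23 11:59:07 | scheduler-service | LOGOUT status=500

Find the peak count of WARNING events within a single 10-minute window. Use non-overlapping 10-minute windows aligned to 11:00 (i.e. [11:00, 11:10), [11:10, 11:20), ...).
6

To find the burst window:

1. Divide the log period into non-overlapping 10-minute windows starting at 11:00
2. Count WARNING events in each window
3. Find the window with maximum count
4. Maximum events in a window: 6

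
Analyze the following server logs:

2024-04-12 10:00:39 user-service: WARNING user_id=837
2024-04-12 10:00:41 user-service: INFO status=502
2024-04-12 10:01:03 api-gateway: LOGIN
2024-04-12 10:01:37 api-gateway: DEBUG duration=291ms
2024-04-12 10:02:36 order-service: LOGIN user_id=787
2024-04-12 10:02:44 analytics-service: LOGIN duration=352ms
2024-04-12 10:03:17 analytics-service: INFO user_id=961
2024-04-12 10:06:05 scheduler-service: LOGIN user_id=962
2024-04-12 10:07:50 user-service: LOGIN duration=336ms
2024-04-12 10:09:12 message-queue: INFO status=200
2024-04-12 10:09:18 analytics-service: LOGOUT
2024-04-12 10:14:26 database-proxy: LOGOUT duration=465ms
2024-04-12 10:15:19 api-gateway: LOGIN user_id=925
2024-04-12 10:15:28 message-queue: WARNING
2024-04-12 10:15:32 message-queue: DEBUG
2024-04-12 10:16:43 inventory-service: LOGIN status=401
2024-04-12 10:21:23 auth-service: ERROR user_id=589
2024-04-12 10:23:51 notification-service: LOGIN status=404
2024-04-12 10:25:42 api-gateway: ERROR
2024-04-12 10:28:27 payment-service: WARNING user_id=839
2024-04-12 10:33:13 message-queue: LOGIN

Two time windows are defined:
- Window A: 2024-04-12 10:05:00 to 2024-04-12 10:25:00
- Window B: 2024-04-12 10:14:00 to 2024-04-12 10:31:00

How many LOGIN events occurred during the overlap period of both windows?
3

To find overlap events:

1. Window A: 2024-04-12 10:05:00 to 2024-04-12 10:25:00
2. Window B: 2024-04-12 10:14:00 to 2024-04-12 10:31:00
3. Overlap period: 2024-04-12 10:14:00 to 2024-04-12 10:25:00
4. Count LOGIN events in overlap: 3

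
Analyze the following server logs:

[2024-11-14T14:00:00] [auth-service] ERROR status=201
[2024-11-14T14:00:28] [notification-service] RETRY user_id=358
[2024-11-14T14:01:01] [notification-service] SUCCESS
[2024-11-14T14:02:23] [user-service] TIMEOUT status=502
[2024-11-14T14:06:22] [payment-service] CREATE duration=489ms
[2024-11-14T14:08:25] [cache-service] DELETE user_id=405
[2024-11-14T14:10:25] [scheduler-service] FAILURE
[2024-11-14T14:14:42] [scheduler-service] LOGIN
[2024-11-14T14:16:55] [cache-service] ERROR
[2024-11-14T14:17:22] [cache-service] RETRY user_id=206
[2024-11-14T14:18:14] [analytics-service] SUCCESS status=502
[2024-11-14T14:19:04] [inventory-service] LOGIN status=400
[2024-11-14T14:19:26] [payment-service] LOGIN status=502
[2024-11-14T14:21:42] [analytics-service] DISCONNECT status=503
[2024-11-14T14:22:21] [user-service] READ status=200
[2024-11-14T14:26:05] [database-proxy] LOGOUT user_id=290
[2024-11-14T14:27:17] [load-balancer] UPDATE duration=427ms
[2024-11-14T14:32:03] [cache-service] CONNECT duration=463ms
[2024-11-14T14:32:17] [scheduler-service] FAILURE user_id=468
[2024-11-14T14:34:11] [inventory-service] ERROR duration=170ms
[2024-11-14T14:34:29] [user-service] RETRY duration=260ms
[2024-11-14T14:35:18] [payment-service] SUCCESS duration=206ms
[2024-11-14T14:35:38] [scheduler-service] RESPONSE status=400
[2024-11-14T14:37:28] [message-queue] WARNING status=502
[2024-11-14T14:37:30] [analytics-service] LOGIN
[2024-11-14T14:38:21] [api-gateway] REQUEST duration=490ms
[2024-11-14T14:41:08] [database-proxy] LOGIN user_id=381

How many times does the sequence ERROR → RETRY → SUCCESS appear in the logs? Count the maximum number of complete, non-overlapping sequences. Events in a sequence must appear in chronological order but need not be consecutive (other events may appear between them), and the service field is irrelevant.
3

To count sequences:

1. Look for pattern: ERROR → RETRY → SUCCESS
2. Greedily scan the log in chronological order, matching each sequence element in turn (ignoring service)
3. Each time the full pattern completes, increment the count and restart matching from the next event
4. Complete non-overlapping sequences found: 3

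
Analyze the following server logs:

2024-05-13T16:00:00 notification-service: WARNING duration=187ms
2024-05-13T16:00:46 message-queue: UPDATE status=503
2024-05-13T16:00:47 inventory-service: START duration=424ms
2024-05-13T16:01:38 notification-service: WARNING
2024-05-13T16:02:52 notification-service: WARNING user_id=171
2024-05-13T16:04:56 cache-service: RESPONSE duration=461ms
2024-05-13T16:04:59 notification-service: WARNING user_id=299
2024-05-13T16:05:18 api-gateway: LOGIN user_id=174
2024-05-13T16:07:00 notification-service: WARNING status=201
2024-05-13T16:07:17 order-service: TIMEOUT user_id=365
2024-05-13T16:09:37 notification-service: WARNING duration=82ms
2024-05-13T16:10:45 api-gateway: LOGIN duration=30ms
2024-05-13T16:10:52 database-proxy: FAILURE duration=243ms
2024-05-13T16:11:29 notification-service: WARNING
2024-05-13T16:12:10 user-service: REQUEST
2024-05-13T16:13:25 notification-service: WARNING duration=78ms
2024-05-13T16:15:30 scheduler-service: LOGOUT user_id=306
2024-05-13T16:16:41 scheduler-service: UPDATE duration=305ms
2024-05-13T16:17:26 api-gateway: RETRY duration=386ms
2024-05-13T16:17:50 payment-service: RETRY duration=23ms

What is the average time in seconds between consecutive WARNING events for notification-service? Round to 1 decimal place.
115.0

To calculate average interval:

1. Find all WARNING events for notification-service in order
2. Calculate time gaps between consecutive events
3. Compute mean of gaps: 805 / 7 = 115.0 seconds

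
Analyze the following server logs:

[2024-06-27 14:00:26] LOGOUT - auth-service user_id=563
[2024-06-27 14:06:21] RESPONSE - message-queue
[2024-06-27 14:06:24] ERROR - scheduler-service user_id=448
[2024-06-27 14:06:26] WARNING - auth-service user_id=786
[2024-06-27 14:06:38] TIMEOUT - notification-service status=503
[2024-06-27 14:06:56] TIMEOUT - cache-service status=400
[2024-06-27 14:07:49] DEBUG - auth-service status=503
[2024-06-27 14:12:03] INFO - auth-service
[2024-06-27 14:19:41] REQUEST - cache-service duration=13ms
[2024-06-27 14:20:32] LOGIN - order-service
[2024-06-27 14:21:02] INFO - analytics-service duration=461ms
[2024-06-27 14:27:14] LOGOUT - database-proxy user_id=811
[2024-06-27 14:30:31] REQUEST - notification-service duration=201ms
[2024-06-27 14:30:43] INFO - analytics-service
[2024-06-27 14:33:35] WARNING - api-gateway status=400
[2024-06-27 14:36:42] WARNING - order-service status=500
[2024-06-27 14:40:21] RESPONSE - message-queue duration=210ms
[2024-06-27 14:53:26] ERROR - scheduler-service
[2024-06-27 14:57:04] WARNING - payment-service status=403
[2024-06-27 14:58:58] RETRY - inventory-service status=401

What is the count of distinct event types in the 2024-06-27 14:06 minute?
4

To count unique event types:

1. Filter events in the minute starting at 2024-06-27 14:06
2. Extract event types from matching entries
3. Count unique types: 4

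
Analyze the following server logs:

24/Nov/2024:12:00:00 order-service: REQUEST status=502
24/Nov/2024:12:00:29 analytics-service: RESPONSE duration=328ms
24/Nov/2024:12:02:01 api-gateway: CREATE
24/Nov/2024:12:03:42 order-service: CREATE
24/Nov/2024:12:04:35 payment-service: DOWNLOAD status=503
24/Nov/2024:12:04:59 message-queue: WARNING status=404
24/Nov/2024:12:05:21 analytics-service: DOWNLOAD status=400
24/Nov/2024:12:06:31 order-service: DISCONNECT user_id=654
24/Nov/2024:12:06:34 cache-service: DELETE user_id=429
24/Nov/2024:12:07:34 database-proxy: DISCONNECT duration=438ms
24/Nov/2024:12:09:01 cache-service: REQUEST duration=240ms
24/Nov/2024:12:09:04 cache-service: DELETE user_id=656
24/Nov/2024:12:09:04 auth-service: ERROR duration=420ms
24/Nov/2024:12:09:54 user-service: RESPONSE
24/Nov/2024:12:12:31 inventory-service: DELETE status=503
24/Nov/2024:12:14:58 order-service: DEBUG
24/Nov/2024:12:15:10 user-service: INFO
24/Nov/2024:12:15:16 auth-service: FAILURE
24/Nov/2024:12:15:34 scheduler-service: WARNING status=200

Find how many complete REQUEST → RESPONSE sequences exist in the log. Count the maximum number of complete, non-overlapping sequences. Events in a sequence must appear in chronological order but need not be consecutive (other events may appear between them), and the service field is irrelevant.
2

To count sequences:

1. Look for pattern: REQUEST → RESPONSE
2. Greedily scan the log in chronological order, matching each sequence element in turn (ignoring service)
3. Each time the full pattern completes, increment the count and restart matching from the next event
4. Complete non-overlapping sequences found: 2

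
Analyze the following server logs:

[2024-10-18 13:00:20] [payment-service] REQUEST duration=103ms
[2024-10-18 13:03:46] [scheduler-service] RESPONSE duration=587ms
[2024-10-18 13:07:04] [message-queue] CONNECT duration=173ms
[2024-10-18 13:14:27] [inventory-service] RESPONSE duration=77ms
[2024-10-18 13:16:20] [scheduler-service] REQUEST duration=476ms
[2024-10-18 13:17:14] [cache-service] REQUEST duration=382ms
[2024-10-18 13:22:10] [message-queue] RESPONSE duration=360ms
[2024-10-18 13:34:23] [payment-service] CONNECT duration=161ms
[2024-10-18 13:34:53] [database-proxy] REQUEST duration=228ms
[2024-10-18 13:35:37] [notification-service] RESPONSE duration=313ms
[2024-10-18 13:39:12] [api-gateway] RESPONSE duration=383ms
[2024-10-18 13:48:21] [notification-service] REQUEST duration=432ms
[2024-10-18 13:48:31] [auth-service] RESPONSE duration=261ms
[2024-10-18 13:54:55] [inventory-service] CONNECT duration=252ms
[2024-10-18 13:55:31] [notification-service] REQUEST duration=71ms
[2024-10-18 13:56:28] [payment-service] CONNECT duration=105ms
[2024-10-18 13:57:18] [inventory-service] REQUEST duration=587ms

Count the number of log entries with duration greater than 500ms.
2

To count timeouts:

1. Threshold: 500ms
2. Extract duration from each log entry
3. Count entries where duration > 500
4. Timeout count: 2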